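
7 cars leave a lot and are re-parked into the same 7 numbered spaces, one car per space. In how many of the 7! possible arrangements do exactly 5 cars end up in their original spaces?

Pick the 5 fixed positions: C(7,5) = 21 ways.
The other 2 form a derangement: !2 = 1.
Total: 21 × 1 = 21.

21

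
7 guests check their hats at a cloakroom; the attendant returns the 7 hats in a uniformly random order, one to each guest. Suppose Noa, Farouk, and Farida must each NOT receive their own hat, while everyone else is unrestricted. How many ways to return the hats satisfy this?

3216

Let A_j be the event that the j-th constrained one is fixed. By inclusion-exclusion over the 3 events:
Σ_{j=0}^{3} (-1)^j C(3,j)(7-j)!
= C(3,0)·7! - C(3,1)·6! + C(3,2)·5! - C(3,3)·4!
= 5040 - 2160 + 360 - 24
= 3216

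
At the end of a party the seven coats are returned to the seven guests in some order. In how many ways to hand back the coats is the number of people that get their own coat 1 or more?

3186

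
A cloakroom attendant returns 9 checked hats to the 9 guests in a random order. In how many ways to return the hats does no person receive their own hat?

133496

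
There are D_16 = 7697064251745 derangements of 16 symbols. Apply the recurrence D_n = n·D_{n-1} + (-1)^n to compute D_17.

130850092279664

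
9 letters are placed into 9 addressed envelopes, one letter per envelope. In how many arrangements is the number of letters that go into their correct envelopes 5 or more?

Sum C(9,i)·!(9-i) for i = 5..9:
  i=5: C(9,5)·!4 = 126·9 = 1134
  i=6: C(9,6)·!3 = 84·2 = 168
  i=7: C(9,7)·!2 = 36·1 = 36
  i=8: C(9,8)·!1 = 9·0 = 0
  i=9: C(9,9)·!0 = 1·1 = 1
Total = 1339.

1339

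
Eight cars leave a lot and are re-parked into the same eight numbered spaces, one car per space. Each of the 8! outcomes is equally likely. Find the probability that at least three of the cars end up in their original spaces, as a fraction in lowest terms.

647/8064

Favorable outcomes: Σ_{i≥3} C(8,i)·!(8-i) = 56·44 + 70·9 + 56·2 + 28·1 + 8·0 + 1·1 = 3235.
Total outcomes: 8! = 40320.
Probability = 3235/40320 = 647/8064.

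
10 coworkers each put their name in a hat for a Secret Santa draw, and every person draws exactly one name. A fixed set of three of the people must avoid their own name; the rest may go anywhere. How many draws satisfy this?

2656080

Inclusion-exclusion on the 3 forbidden self-matches:
Σ_{j=0}^{3} (-1)^j C(3,j)(10-j)!
= C(3,0)·10! - C(3,1)·9! + C(3,2)·8! - C(3,3)·7!
= 3628800 - 1088640 + 120960 - 5040
= 2656080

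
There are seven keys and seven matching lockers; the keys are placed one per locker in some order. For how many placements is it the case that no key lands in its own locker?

1854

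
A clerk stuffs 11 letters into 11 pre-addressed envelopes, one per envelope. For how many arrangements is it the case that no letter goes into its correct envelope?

Use !n = n·!(n-1) + (-1)^n.
!11 = 11·1334961 - 1 = 14684570

14684570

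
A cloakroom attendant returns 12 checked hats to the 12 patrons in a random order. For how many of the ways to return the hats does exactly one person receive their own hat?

Choose which one of the 12 is fixed: C(12,1) = 12.
The remaining 11 must be deranged: !11 = 14684570.
Total: 12 × 14684570 = 176214840.

176214840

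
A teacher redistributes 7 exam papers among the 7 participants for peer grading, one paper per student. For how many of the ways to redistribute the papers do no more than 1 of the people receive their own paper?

3709

# with exactly i fixed is C(7,i)·!(7-i); sum over i=0..1:
  i=0: C(7,0)·!7 = 1·1854 = 1854
  i=1: C(7,1)·!6 = 7·265 = 1855
Total = 3709.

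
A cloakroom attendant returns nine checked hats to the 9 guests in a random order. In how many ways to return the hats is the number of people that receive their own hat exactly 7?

36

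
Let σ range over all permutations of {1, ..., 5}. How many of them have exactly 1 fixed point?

Pick the single fixed position: C(5,1) = 5 ways.
The remaining 4 must be deranged: !4 = 9.
Total: 5 × 9 = 45.

45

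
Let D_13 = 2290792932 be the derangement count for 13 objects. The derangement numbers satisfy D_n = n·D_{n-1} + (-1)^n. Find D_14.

D_14 = 14·2290792932 + 1 = 32071101049.

32071101049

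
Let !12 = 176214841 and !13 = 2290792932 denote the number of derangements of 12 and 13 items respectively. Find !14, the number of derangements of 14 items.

32071101049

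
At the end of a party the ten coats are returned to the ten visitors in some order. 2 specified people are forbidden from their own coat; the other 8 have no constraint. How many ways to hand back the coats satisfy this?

2943360

Inclusion-exclusion on the 2 forbidden self-matches:
Σ_{j=0}^{2} (-1)^j C(2,j)(10-j)!
= C(2,0)·10! - C(2,1)·9! + C(2,2)·8!
= 3628800 - 725760 + 40320
= 2943360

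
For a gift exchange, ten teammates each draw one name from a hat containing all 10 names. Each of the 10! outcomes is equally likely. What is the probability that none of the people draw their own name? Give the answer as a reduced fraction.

16481/44800

Favorable outcomes: !10 = 1334961.
Total outcomes: 10! = 3628800.
Probability = 1334961/3628800 = 16481/44800.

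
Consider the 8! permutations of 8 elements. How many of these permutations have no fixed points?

The subfactorial !8 = [8!/e] (nearest integer).
8! = 40320, and 40320/e ≈ 14832.90, so !8 = 14833.

14833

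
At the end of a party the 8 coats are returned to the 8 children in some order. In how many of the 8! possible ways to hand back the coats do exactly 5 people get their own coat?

112

Pick the 5 fixed positions: C(8,5) = 56 ways.
The other 3 form a derangement: !3 = 2.
Total: 56 × 2 = 112.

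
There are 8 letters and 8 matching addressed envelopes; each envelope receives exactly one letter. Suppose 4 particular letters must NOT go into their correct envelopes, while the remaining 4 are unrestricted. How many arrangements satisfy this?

Let A_j be the event that the j-th constrained one is fixed. By inclusion-exclusion over the 4 events:
Σ_{j=0}^{4} (-1)^j C(4,j)(8-j)!
= C(4,0)·8! - C(4,1)·7! + C(4,2)·6! - C(4,3)·5! + C(4,4)·4!
= 40320 - 20160 + 4320 - 480 + 24
= 24024

24024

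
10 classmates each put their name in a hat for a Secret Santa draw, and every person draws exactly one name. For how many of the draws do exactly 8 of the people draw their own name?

45

Choose which 8 of the 10 are fixed: C(10,8) = 45.
The remaining 2 must be deranged: !2 = 1.
Total: 45 × 1 = 45.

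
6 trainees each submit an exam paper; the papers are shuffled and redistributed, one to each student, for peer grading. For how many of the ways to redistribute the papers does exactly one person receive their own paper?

264

Pick the single fixed position: C(6,1) = 6 ways.
The other 5 form a derangement: !5 = 44.
Total: 6 × 44 = 264.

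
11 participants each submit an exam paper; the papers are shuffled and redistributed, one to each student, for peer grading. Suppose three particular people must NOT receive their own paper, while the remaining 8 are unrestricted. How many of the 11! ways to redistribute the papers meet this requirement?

Let A_j be the event that the j-th constrained one is fixed. By inclusion-exclusion over the 3 events:
Σ_{j=0}^{3} (-1)^j C(3,j)(11-j)!
= C(3,0)·11! - C(3,1)·10! + C(3,2)·9! - C(3,3)·8!
= 39916800 - 10886400 + 1088640 - 40320
= 30078720

30078720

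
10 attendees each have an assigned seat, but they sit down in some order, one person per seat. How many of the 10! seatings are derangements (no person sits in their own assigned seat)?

1334961

Use !n = n·!(n-1) + (-1)^n.
!10 = 10·133496 + 1 = 1334961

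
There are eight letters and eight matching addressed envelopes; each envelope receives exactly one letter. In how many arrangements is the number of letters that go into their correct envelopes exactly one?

Pick the single fixed position: C(8,1) = 8 ways.
The other 7 form a derangement: !7 = 1854.
Total: 8 × 1854 = 14832.

14832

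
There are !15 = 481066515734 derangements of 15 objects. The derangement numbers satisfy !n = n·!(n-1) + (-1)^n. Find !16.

7697064251745

!16 = 16·481066515734 + 1 = 7697064251745.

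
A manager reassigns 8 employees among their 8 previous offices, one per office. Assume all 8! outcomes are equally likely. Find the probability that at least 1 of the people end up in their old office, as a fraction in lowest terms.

Favorable outcomes: Σ_{i≥1} C(8,i)·!(8-i) = 8·1854 + 28·265 + 56·44 + 70·9 + 56·2 + 28·1 + 8·0 + 1·1 = 25487.
Total outcomes: 8! = 40320.
Probability = 25487/40320 = 3641/5760.

3641/5760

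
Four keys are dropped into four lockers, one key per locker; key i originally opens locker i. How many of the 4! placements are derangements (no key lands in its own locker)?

9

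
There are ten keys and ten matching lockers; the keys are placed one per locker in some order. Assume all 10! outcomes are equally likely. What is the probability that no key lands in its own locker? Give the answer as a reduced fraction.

16481/44800

Favorable outcomes: !10 = 1334961.
Total outcomes: 10! = 3628800.
Probability = 1334961/3628800 = 16481/44800.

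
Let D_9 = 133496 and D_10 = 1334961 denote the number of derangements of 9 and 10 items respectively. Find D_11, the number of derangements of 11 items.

14684570

D_11 = (11-1)·(D_10 + D_9) = 10·(1334961 + 133496) = 10·1468457 = 14684570.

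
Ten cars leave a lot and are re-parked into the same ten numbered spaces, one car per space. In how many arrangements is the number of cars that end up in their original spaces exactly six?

Choose which 6 of the 10 are fixed: C(10,6) = 210.
The remaining 4 must be deranged: !4 = 9.
Total: 210 × 9 = 1890.

1890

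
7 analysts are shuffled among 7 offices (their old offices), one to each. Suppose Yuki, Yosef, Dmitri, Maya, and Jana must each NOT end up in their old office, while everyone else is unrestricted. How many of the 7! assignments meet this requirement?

2428

Let A_j be the event that the j-th constrained one is fixed. By inclusion-exclusion over the 5 events:
Σ_{j=0}^{5} (-1)^j C(5,j)(7-j)!
= C(5,0)·7! - C(5,1)·6! + C(5,2)·5! - C(5,3)·4! + C(5,4)·3! - C(5,5)·2!
= 5040 - 3600 + 1200 - 240 + 30 - 2
= 2428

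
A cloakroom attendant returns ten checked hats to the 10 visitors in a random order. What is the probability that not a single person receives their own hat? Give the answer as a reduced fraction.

16481/44800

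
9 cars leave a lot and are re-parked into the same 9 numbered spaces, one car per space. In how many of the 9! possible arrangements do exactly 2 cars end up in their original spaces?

66744

Pick the 2 fixed positions: C(9,2) = 36 ways.
The remaining 7 must be deranged: !7 = 1854.
Total: 36 × 1854 = 66744.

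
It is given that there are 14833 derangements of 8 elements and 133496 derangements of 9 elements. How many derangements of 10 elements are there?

1334961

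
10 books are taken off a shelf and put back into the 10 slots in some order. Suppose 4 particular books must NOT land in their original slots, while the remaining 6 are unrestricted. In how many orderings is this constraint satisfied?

2399760

Inclusion-exclusion on the 4 forbidden self-matches:
Σ_{j=0}^{4} (-1)^j C(4,j)(10-j)!
= C(4,0)·10! - C(4,1)·9! + C(4,2)·8! - C(4,3)·7! + C(4,4)·6!
= 3628800 - 1451520 + 241920 - 20160 + 720
= 2399760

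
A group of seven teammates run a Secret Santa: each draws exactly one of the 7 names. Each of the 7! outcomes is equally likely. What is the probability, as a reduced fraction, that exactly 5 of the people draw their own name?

1/240

Favorable outcomes: C(7,5)·!2 = 21·1 = 21.
Total outcomes: 7! = 5040.
Probability = 21/5040 = 1/240.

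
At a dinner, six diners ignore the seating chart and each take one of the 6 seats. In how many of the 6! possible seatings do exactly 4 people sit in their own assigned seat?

15

Choose which 4 of the 6 are fixed: C(6,4) = 15.
The remaining 2 must be deranged: !2 = 1.
Total: 15 × 1 = 15.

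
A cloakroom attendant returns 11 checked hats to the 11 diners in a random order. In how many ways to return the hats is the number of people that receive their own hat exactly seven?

2970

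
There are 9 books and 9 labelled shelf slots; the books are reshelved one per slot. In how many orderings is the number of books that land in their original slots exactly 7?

Choose which 7 of the 9 are fixed: C(9,7) = 36.
The remaining 2 must be deranged: !2 = 1.
Total: 36 × 1 = 36.

36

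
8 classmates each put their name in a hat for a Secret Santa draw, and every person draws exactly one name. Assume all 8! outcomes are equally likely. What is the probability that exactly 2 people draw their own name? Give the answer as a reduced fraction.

Favorable outcomes: C(8,2)·!6 = 28·265 = 7420.
Total outcomes: 8! = 40320.
Probability = 7420/40320 = 53/288.

53/288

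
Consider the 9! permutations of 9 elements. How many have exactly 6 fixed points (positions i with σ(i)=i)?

168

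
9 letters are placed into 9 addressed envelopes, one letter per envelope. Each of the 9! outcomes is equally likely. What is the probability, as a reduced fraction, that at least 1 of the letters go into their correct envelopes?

28673/45360

Favorable outcomes: Σ_{i≥1} C(9,i)·!(9-i) = 9·14833 + 36·1854 + 84·265 + 126·44 + 126·9 + 84·2 + 36·1 + 9·0 + 1·1 = 229384.
Total outcomes: 9! = 362880.
Probability = 229384/362880 = 28673/45360.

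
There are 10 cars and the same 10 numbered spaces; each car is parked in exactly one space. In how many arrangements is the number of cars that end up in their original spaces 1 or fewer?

2669921

Sum C(10,i)·!(10-i) for i = 0..1:
  i=0: C(10,0)·!10 = 1·1334961 = 1334961
  i=1: C(10,1)·!9 = 10·133496 = 1334960
Total = 2669921.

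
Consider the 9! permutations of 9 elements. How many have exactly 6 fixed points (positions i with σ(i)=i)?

Pick the 6 fixed positions: C(9,6) = 84 ways.
The remaining 3 must be deranged: !3 = 2.
Total: 84 × 2 = 168.

168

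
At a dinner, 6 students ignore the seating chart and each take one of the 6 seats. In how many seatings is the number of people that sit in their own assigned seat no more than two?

664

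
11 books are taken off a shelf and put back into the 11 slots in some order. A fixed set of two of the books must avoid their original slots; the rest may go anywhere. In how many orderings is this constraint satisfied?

33022080

Inclusion-exclusion on the 2 forbidden self-matches:
Σ_{j=0}^{2} (-1)^j C(2,j)(11-j)!
= C(2,0)·11! - C(2,1)·10! + C(2,2)·9!
= 39916800 - 7257600 + 362880
= 33022080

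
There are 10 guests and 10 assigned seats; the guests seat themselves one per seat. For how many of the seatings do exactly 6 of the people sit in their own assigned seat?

1890

Choose which 6 of the 10 are fixed: C(10,6) = 210.
The remaining 4 must be deranged: !4 = 9.
Total: 210 × 9 = 1890.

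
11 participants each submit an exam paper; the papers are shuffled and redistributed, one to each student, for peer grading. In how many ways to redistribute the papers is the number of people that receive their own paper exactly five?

122430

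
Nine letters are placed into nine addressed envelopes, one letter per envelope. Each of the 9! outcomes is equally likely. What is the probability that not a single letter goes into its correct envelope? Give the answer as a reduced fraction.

Favorable outcomes: !9 = 133496.
Total outcomes: 9! = 362880.
Probability = 133496/362880 = 16687/45360.

16687/45360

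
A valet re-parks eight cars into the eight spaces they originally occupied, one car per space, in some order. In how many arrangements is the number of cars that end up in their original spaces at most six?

40319

Sum C(8,i)·!(8-i) for i = 0..6:
  i=0: C(8,0)·!8 = 1·14833 = 14833
  i=1: C(8,1)·!7 = 8·1854 = 14832
  i=2: C(8,2)·!6 = 28·265 = 7420
  i=3: C(8,3)·!5 = 56·44 = 2464
  i=4: C(8,4)·!4 = 70·9 = 630
  i=5: C(8,5)·!3 = 56·2 = 112
  i=6: C(8,6)·!2 = 28·1 = 28
Total = 40319.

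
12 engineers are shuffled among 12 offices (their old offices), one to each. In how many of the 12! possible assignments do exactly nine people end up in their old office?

440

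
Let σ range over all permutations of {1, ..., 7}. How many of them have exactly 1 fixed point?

1855

Pick the single fixed position: C(7,1) = 7 ways.
The remaining 6 must be deranged: !6 = 265.
Total: 7 × 265 = 1855.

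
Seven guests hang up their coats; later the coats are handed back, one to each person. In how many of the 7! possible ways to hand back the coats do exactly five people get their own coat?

21

Pick the 5 fixed positions: C(7,5) = 21 ways.
The other 2 form a derangement: !2 = 1.
Total: 21 × 1 = 21.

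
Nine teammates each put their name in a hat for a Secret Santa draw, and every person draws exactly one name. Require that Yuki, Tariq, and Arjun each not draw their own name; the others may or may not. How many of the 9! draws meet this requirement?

256320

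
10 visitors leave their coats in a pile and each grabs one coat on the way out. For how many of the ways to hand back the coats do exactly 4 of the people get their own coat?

55650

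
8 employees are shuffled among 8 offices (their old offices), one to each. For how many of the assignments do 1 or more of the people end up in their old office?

25487

Sum C(8,i)·!(8-i) for i = 1..8:
  i=1: C(8,1)·!7 = 8·1854 = 14832
  i=2: C(8,2)·!6 = 28·265 = 7420
  i=3: C(8,3)·!5 = 56·44 = 2464
  i=4: C(8,4)·!4 = 70·9 = 630
  i=5: C(8,5)·!3 = 56·2 = 112
  i=6: C(8,6)·!2 = 28·1 = 28
  i=7: C(8,7)·!1 = 8·0 = 0
  i=8: C(8,8)·!0 = 1·1 = 1
Total = 25487.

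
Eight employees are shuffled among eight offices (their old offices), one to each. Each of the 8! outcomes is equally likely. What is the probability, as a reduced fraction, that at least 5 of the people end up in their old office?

47/13440

Favorable outcomes: Σ_{i≥5} C(8,i)·!(8-i) = 56·2 + 28·1 + 8·0 + 1·1 = 141.
Total outcomes: 8! = 40320.
Probability = 141/40320 = 47/13440.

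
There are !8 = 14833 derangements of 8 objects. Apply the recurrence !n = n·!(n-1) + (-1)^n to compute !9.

133496

!9 = 9·14833 - 1 = 133496.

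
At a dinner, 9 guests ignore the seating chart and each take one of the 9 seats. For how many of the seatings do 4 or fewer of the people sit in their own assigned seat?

Sum C(9,i)·!(9-i) for i = 0..4:
  i=0: C(9,0)·!9 = 1·133496 = 133496
  i=1: C(9,1)·!8 = 9·14833 = 133497
  i=2: C(9,2)·!7 = 36·1854 = 66744
  i=3: C(9,3)·!6 = 84·265 = 22260
  i=4: C(9,4)·!5 = 126·44 = 5544
Total = 361541.

361541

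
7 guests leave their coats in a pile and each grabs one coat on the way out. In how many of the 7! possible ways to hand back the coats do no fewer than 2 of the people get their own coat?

# with exactly i fixed is C(7,i)·!(7-i); sum over i=2..7:
  i=2: C(7,2)·!5 = 21·44 = 924
  i=3: C(7,3)·!4 = 35·9 = 315
  i=4: C(7,4)·!3 = 35·2 = 70
  i=5: C(7,5)·!2 = 21·1 = 21
  i=6: C(7,6)·!1 = 7·0 = 0
  i=7: C(7,7)·!0 = 1·1 = 1
Total = 1331.

1331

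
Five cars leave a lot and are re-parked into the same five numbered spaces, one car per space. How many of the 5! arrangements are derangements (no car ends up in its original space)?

44

!5 is the nearest integer to 5!/e.
5! = 120, and 120/e ≈ 44.15, so !5 = 44.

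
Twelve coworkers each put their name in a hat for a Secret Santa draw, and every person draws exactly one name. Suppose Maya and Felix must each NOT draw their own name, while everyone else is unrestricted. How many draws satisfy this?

Let A_j be the event that the j-th constrained one is fixed. By inclusion-exclusion over the 2 events:
Σ_{j=0}^{2} (-1)^j C(2,j)(12-j)!
= C(2,0)·12! - C(2,1)·11! + C(2,2)·10!
= 479001600 - 79833600 + 3628800
= 402796800

402796800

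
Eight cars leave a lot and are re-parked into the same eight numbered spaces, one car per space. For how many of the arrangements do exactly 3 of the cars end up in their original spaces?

2464

Choose which 3 of the 8 are fixed: C(8,3) = 56.
The remaining 5 must be deranged: !5 = 44.
Total: 56 × 44 = 2464.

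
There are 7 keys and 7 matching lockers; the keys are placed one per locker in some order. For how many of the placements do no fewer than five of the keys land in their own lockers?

22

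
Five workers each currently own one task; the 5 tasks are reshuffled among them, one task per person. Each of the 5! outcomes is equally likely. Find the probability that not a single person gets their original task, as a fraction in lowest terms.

Favorable outcomes: !5 = 44.
Total outcomes: 5! = 120.
Probability = 44/120 = 11/30.

11/30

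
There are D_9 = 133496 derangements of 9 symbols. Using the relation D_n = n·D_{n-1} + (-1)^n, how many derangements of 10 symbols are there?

1334961

D_10 = 10·133496 + 1 = 1334961.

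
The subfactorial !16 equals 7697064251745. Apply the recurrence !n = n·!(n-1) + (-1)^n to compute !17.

130850092279664

!17 = 17·7697064251745 - 1 = 130850092279664.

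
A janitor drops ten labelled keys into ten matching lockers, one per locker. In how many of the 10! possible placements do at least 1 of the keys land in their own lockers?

Sum C(10,i)·!(10-i) for i = 1..10:
  i=1: C(10,1)·!9 = 10·133496 = 1334960
  i=2: C(10,2)·!8 = 45·14833 = 667485
  i=3: C(10,3)·!7 = 120·1854 = 222480
  i=4: C(10,4)·!6 = 210·265 = 55650
  i=5: C(10,5)·!5 = 252·44 = 11088
  i=6: C(10,6)·!4 = 210·9 = 1890
  i=7: C(10,7)·!3 = 120·2 = 240
  i=8: C(10,8)·!2 = 45·1 = 45
  i=9: C(10,9)·!1 = 10·0 = 0
  i=10: C(10,10)·!0 = 1·1 = 1
Total = 2293839.

2293839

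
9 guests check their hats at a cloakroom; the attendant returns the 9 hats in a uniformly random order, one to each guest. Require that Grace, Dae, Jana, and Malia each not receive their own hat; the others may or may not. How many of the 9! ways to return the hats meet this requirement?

Let A_j be the event that the j-th constrained one is fixed. By inclusion-exclusion over the 4 events:
Σ_{j=0}^{4} (-1)^j C(4,j)(9-j)!
= C(4,0)·9! - C(4,1)·8! + C(4,2)·7! - C(4,3)·6! + C(4,4)·5!
= 362880 - 161280 + 30240 - 2880 + 120
= 229080

229080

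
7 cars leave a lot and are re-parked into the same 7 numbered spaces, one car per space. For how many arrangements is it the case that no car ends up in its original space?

1854

The number of derangements of 7 is !7 = Σ_{k=0}^{7} (-1)^k·7!/k!
= 7! - 7!/1! + 7!/2! - 7!/3! + 7!/4! - 7!/5! + 7!/6! - 7!/7!
= 5040 - 5040 + 2520 - 840 + 210 - 42 + 7 - 1
= 1854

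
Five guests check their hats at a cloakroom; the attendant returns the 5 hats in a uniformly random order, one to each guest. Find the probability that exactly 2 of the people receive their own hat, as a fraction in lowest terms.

1/6

Favorable outcomes: C(5,2)·!3 = 10·2 = 20.
Total outcomes: 5! = 120.
Probability = 20/120 = 1/6.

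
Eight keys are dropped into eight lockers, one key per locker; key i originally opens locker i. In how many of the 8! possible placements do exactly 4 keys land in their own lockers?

630

Pick the 4 fixed positions: C(8,4) = 70 ways.
The remaining 4 must be deranged: !4 = 9.
Total: 70 × 9 = 630.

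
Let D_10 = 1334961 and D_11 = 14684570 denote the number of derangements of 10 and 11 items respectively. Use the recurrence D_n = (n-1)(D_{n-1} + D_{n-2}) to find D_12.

D_12 = (12-1)·(D_11 + D_10) = 11·(14684570 + 1334961) = 11·16019531 = 176214841.

176214841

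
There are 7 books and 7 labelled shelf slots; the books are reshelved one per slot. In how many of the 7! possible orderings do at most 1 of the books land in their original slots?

3709

# with exactly i fixed is C(7,i)·!(7-i); sum over i=0..1:
  i=0: C(7,0)·!7 = 1·1854 = 1854
  i=1: C(7,1)·!6 = 7·265 = 1855
Total = 3709.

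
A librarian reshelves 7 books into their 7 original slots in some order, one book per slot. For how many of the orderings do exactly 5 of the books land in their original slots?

21

Choose which 5 of the 7 are fixed: C(7,5) = 21.
The remaining 2 must be deranged: !2 = 1.
Total: 21 × 1 = 21.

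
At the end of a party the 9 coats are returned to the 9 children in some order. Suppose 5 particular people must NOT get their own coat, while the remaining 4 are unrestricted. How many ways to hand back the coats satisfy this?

Inclusion-exclusion on the 5 forbidden self-matches:
Σ_{j=0}^{5} (-1)^j C(5,j)(9-j)!
= C(5,0)·9! - C(5,1)·8! + C(5,2)·7! - C(5,3)·6! + C(5,4)·5! - C(5,5)·4!
= 362880 - 201600 + 50400 - 7200 + 600 - 24
= 205056

205056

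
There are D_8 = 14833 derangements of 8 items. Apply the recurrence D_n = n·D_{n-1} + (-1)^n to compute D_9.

133496

D_9 = 9·14833 - 1 = 133496.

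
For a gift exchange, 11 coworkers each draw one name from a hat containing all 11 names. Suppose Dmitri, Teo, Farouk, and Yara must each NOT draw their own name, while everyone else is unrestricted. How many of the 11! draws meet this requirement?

27422640

Let A_j be the event that the j-th constrained one is fixed. By inclusion-exclusion over the 4 events:
Σ_{j=0}^{4} (-1)^j C(4,j)(11-j)!
= C(4,0)·11! - C(4,1)·10! + C(4,2)·9! - C(4,3)·8! + C(4,4)·7!
= 39916800 - 14515200 + 2177280 - 161280 + 5040
= 27422640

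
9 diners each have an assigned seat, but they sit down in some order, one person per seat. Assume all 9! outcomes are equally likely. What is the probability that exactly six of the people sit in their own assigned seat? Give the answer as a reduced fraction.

Favorable outcomes: C(9,6)·!3 = 84·2 = 168.
Total outcomes: 9! = 362880.
Probability = 168/362880 = 1/2160.

1/2160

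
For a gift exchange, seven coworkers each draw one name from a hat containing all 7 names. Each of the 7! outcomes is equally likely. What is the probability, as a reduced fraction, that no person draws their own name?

103/280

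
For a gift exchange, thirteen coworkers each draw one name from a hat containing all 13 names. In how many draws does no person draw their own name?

2290792932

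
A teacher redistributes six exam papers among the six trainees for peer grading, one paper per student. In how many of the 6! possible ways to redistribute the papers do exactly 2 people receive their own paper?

Choose which 2 of the 6 are fixed: C(6,2) = 15.
The remaining 4 must be deranged: !4 = 9.
Total: 15 × 9 = 135.

135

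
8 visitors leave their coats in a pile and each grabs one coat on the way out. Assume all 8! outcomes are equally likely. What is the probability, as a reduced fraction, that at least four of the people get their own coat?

257/13440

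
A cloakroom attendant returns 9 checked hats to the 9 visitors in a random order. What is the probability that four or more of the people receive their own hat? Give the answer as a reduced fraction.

Favorable outcomes: Σ_{i≥4} C(9,i)·!(9-i) = 126·44 + 126·9 + 84·2 + 36·1 + 9·0 + 1·1 = 6883.
Total outcomes: 9! = 362880.
Probability = 6883/362880 = 6883/362880.

6883/362880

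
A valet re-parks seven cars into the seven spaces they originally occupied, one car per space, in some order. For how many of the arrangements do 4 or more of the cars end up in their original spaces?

92

# with exactly i fixed is C(7,i)·!(7-i); sum over i=4..7:
  i=4: C(7,4)·!3 = 35·2 = 70
  i=5: C(7,5)·!2 = 21·1 = 21
  i=6: C(7,6)·!1 = 7·0 = 0
  i=7: C(7,7)·!0 = 1·1 = 1
Total = 92.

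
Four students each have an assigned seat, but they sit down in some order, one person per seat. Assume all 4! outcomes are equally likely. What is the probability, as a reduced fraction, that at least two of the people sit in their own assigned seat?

Favorable outcomes: Σ_{i≥2} C(4,i)·!(4-i) = 6·1 + 4·0 + 1·1 = 7.
Total outcomes: 4! = 24.
Probability = 7/24 = 7/24.

7/24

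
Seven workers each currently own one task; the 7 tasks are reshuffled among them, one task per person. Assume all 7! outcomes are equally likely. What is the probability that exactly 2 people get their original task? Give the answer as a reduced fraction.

11/60

Favorable outcomes: C(7,2)·!5 = 21·44 = 924.
Total outcomes: 7! = 5040.
Probability = 924/5040 = 11/60.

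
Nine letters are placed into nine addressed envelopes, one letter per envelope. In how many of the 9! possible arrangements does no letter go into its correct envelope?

133496

Recurrence: !9 = 9·!8 + (-1)^9.
!9 = 9·14833 - 1 = 133496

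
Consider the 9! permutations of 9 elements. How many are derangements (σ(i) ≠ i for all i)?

By inclusion-exclusion, !9 = Σ (-1)^k · 9!/k! for k=0..9
= 9! - 9!/1! + 9!/2! - 9!/3! + 9!/4! - 9!/5! + 9!/6! - 9!/7! + 9!/8! - 9!/9!
= 362880 - 362880 + 181440 - 60480 + 15120 - 3024 + 504 - 72 + 9 - 1
= 133496

133496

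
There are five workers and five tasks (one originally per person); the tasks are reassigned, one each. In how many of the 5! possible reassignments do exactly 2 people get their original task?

20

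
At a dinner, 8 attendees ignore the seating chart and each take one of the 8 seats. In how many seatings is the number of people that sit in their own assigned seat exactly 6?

28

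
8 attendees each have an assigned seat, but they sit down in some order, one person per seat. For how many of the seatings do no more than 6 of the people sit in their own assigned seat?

# with exactly i fixed is C(8,i)·!(8-i); sum over i=0..6:
  i=0: C(8,0)·!8 = 1·14833 = 14833
  i=1: C(8,1)·!7 = 8·1854 = 14832
  i=2: C(8,2)·!6 = 28·265 = 7420
  i=3: C(8,3)·!5 = 56·44 = 2464
  i=4: C(8,4)·!4 = 70·9 = 630
  i=5: C(8,5)·!3 = 56·2 = 112
  i=6: C(8,6)·!2 = 28·1 = 28
Total = 40319.

40319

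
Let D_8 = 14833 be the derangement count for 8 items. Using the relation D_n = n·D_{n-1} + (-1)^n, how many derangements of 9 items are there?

133496

D_9 = 9·14833 - 1 = 133496.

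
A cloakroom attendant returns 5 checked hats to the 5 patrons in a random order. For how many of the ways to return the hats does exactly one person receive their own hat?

Pick the single fixed position: C(5,1) = 5 ways.
The other 4 form a derangement: !4 = 9.
Total: 5 × 9 = 45.

45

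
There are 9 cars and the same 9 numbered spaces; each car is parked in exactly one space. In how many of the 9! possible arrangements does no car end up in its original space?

133496

Use !n = n·!(n-1) + (-1)^n.
!9 = 9·14833 - 1 = 133496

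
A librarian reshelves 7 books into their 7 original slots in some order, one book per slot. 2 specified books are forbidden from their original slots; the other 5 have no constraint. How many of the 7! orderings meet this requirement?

Inclusion-exclusion on the 2 forbidden self-matches:
Σ_{j=0}^{2} (-1)^j C(2,j)(7-j)!
= C(2,0)·7! - C(2,1)·6! + C(2,2)·5!
= 5040 - 1440 + 120
= 3720

3720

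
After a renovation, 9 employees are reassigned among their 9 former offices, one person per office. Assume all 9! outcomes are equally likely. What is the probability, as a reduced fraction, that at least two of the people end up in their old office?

Favorable outcomes: Σ_{i≥2} C(9,i)·!(9-i) = 36·1854 + 84·265 + 126·44 + 126·9 + 84·2 + 36·1 + 9·0 + 1·1 = 95887.
Total outcomes: 9! = 362880.
Probability = 95887/362880 = 95887/362880.

95887/362880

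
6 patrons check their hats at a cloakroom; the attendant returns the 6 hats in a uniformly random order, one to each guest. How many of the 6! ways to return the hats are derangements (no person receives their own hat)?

265

!6 is the nearest integer to 6!/e.
6! = 720, and 720/e ≈ 264.87, so !6 = 265.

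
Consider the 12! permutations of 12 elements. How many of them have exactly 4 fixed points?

7342335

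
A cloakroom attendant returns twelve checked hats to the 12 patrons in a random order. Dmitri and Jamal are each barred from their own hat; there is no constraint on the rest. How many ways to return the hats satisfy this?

402796800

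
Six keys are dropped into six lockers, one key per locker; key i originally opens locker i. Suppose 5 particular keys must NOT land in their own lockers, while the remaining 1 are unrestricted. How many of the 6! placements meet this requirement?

309

Inclusion-exclusion on the 5 forbidden self-matches:
Σ_{j=0}^{5} (-1)^j C(5,j)(6-j)!
= C(5,0)·6! - C(5,1)·5! + C(5,2)·4! - C(5,3)·3! + C(5,4)·2! - C(5,5)·1!
= 720 - 600 + 240 - 60 + 10 - 1
= 309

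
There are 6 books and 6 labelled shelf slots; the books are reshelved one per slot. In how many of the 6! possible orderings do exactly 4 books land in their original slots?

15

Choose which 4 of the 6 are fixed: C(6,4) = 15.
The other 2 form a derangement: !2 = 1.
Total: 15 × 1 = 15.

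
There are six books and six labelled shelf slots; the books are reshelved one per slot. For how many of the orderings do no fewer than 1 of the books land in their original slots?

# with exactly i fixed is C(6,i)·!(6-i); sum over i=1..6:
  i=1: C(6,1)·!5 = 6·44 = 264
  i=2: C(6,2)·!4 = 15·9 = 135
  i=3: C(6,3)·!3 = 20·2 = 40
  i=4: C(6,4)·!2 = 15·1 = 15
  i=5: C(6,5)·!1 = 6·0 = 0
  i=6: C(6,6)·!0 = 1·1 = 1
Total = 455.

455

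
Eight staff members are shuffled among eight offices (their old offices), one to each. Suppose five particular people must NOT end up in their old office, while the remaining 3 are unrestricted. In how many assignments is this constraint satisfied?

Let A_j be the event that the j-th constrained one is fixed. By inclusion-exclusion over the 5 events:
Σ_{j=0}^{5} (-1)^j C(5,j)(8-j)!
= C(5,0)·8! - C(5,1)·7! + C(5,2)·6! - C(5,3)·5! + C(5,4)·4! - C(5,5)·3!
= 40320 - 25200 + 7200 - 1200 + 120 - 6
= 21234

21234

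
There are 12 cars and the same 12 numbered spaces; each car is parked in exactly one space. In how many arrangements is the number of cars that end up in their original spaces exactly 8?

Choose which 8 of the 12 are fixed: C(12,8) = 495.
The remaining 4 must be deranged: !4 = 9.
Total: 495 × 9 = 4455.

4455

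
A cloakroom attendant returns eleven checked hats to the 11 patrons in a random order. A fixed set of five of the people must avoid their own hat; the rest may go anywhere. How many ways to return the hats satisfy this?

25022880

Inclusion-exclusion on the 5 forbidden self-matches:
Σ_{j=0}^{5} (-1)^j C(5,j)(11-j)!
= C(5,0)·11! - C(5,1)·10! + C(5,2)·9! - C(5,3)·8! + C(5,4)·7! - C(5,5)·6!
= 39916800 - 18144000 + 3628800 - 403200 + 25200 - 720
= 25022880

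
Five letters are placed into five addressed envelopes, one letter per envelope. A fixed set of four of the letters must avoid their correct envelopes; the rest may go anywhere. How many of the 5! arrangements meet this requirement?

53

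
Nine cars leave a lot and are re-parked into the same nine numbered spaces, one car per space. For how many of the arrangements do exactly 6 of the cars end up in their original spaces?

168

Pick the 6 fixed positions: C(9,6) = 84 ways.
The remaining 3 must be deranged: !3 = 2.
Total: 84 × 2 = 168.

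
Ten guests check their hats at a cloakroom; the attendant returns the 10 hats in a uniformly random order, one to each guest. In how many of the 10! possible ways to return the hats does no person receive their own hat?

1334961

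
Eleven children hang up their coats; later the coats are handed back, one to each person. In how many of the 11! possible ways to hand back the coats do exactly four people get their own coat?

Pick the 4 fixed positions: C(11,4) = 330 ways.
The other 7 form a derangement: !7 = 1854.
Total: 330 × 1854 = 611820.

611820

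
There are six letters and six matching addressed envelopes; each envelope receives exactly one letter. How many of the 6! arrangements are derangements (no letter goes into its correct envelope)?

265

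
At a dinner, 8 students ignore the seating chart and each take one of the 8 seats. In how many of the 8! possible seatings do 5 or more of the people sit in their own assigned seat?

141

# with exactly i fixed is C(8,i)·!(8-i); sum over i=5..8:
  i=5: C(8,5)·!3 = 56·2 = 112
  i=6: C(8,6)·!2 = 28·1 = 28
  i=7: C(8,7)·!1 = 8·0 = 0
  i=8: C(8,8)·!0 = 1·1 = 1
Total = 141.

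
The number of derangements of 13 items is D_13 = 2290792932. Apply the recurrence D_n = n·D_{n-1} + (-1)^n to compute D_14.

32071101049

D_14 = 14·2290792932 + 1 = 32071101049.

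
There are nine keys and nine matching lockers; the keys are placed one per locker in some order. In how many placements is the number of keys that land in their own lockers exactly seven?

36

Pick the 7 fixed positions: C(9,7) = 36 ways.
The other 2 form a derangement: !2 = 1.
Total: 36 × 1 = 36.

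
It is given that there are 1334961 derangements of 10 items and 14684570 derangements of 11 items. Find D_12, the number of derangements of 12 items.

176214841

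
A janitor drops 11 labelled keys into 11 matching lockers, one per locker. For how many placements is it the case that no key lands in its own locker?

14684570

Use !n = n·!(n-1) + (-1)^n.
!11 = 11·1334961 - 1 = 14684570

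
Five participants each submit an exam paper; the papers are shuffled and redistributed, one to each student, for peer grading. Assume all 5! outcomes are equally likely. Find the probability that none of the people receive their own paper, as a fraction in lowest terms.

Favorable outcomes: !5 = 44.
Total outcomes: 5! = 120.
Probability = 44/120 = 11/30.

11/30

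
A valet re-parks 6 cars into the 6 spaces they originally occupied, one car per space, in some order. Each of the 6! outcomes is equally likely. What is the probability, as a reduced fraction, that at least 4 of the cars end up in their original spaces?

1/45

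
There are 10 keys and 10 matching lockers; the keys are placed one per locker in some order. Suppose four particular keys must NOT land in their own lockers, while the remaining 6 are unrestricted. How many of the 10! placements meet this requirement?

Inclusion-exclusion on the 4 forbidden self-matches:
Σ_{j=0}^{4} (-1)^j C(4,j)(10-j)!
= C(4,0)·10! - C(4,1)·9! + C(4,2)·8! - C(4,3)·7! + C(4,4)·6!
= 3628800 - 1451520 + 241920 - 20160 + 720
= 2399760

2399760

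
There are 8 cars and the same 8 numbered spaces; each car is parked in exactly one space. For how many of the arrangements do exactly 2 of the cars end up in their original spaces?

Choose which 2 of the 8 are fixed: C(8,2) = 28.
The other 6 form a derangement: !6 = 265.
Total: 28 × 265 = 7420.

7420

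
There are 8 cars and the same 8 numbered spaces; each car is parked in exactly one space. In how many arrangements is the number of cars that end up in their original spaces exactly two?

Pick the 2 fixed positions: C(8,2) = 28 ways.
The other 6 form a derangement: !6 = 265.
Total: 28 × 265 = 7420.

7420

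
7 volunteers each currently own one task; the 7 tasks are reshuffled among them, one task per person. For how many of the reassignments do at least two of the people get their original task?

1331

# with exactly i fixed is C(7,i)·!(7-i); sum over i=2..7:
  i=2: C(7,2)·!5 = 21·44 = 924
  i=3: C(7,3)·!4 = 35·9 = 315
  i=4: C(7,4)·!3 = 35·2 = 70
  i=5: C(7,5)·!2 = 21·1 = 21
  i=6: C(7,6)·!1 = 7·0 = 0
  i=7: C(7,7)·!0 = 1·1 = 1
Total = 1331.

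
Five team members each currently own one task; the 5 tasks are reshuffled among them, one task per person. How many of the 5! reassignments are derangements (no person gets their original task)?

!5 = 5! · Σ_{k=0}^{5} (-1)^k/k!
= 5! - 5!/1! + 5!/2! - 5!/3! + 5!/4! - 5!/5!
= 120 - 120 + 60 - 20 + 5 - 1
= 44

44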